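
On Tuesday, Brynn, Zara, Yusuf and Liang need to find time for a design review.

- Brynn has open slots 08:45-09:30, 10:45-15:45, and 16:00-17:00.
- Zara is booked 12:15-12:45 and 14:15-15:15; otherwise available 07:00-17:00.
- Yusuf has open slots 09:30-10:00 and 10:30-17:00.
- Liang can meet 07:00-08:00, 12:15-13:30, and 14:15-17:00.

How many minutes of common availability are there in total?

Zara free within 07:00–17:00: 07:00–12:15, 12:45–14:15, 15:15–17:00.
Brynn ∩ Zara: 08:45–09:30, 10:45–12:15, 12:45–14:15, 15:15–15:45, 16:00–17:00.
Brynn ∩ Zara ∩ Yusuf: 10:45–12:15, 12:45–14:15, 15:15–15:45, 16:00–17:00.
Brynn ∩ Zara ∩ Yusuf ∩ Liang: 12:45–13:30, 15:15–15:45, 16:00–17:00.
Total common minutes: 45 + 30 + 60 = 135.

135 minutes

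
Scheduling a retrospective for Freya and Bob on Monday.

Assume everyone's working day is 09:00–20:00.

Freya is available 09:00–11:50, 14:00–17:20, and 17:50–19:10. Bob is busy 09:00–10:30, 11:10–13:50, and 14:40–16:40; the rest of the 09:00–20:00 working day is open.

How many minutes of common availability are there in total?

200 minutes

Bob free within 09:00–20:00: 10:30–11:10, 13:50–14:40, 16:40–20:00.
Freya ∩ Bob: 10:30–11:10, 14:00–14:40, 16:40–17:20, 17:50–19:10.
Total common minutes: 40 + 40 + 40 + 80 = 200.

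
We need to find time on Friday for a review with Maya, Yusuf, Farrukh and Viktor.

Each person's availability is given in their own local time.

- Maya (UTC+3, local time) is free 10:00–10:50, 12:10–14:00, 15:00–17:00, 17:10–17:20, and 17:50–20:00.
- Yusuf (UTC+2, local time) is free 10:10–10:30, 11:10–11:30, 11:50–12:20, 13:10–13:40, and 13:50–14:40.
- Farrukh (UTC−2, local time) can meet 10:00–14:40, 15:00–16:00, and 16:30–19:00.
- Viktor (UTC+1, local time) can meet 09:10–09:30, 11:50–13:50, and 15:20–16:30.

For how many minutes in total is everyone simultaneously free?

Maya → UTC: 07:00–07:50, 09:10–11:00, 12:00–14:00, 14:10–14:20, 14:50–17:00.
Yusuf → UTC: 08:10–08:30, 09:10–09:30, 09:50–10:20, 11:10–11:40, 11:50–12:40.
Farrukh → UTC: 12:00–16:40, 17:00–18:00, 18:30–21:00.
Viktor → UTC: 08:10–08:30, 10:50–12:50, 14:20–15:30.
Maya ∩ Yusuf: 09:10–09:30, 09:50–10:20, 12:00–12:40.
Maya ∩ Yusuf ∩ Farrukh: 12:00–12:40.
Maya ∩ Yusuf ∩ Farrukh ∩ Viktor: 12:00–12:40.
Total common minutes: 40.

40 minutes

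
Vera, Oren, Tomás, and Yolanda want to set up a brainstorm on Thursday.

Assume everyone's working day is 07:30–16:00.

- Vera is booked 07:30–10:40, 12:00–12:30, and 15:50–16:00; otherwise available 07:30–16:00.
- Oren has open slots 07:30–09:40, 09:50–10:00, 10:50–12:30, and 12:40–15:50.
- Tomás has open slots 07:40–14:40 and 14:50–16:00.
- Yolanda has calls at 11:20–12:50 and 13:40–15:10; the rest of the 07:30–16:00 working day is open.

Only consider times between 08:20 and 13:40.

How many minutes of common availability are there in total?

Vera free within 07:30–16:00: 10:40–12:00, 12:30–15:50.
Yolanda free within 07:30–16:00: 07:30–11:20, 12:50–13:40, 15:10–16:00.
Vera ∩ Oren: 10:50–12:00, 12:40–15:50.
Vera ∩ Oren ∩ Tomás: 10:50–12:00, 12:40–14:40, 14:50–15:50.
Vera ∩ Oren ∩ Tomás ∩ Yolanda: 10:50–11:20, 12:50–13:40, 15:10–15:50.
Restricted to 08:20–13:40: 10:50–11:20, 12:50–13:40.
Total common minutes: 30 + 50 = 80.

80 minutes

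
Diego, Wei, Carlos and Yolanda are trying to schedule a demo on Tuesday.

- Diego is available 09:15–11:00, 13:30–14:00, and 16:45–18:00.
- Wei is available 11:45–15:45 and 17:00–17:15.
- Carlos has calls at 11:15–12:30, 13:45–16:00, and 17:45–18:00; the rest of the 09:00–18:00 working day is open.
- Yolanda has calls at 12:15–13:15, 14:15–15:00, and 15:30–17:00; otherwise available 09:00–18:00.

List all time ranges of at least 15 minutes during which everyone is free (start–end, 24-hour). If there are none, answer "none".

13:30–13:45, 17:00–17:15

Carlos free within 09:00–18:00: 09:00–11:15, 12:30–13:45, 16:00–17:45.
Yolanda free within 09:00–18:00: 09:00–12:15, 13:15–14:15, 15:00–15:30, 17:00–18:00.
Diego ∩ Wei: 13:30–14:00, 17:00–17:15.
Diego ∩ Wei ∩ Carlos: 13:30–13:45, 17:00–17:15.
Diego ∩ Wei ∩ Carlos ∩ Yolanda: 13:30–13:45, 17:00–17:15.
Windows ≥ 15 min: 13:30–13:45, 17:00–17:15.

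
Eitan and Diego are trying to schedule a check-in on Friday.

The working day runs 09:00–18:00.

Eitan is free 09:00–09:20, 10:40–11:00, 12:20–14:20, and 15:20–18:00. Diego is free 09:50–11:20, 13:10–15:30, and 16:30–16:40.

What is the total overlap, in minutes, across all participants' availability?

110 minutes

Eitan ∩ Diego: 10:40–11:00, 13:10–14:20, 15:20–15:30, 16:30–16:40.
Total common minutes: 20 + 70 + 10 + 10 = 110.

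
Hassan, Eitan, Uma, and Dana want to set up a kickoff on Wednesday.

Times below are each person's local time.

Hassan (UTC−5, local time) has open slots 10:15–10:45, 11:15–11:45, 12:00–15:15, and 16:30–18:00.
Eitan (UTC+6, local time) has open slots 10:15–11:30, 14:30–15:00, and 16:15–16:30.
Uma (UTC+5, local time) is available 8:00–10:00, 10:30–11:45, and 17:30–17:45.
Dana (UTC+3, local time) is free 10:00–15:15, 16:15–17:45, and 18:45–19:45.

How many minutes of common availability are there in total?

Hassan → UTC: 15:15–15:45, 16:15–16:45, 17:00–20:15, 21:30–23:00.
Eitan → UTC: 04:15–05:30, 08:30–09:00, 10:15–10:30.
Uma → UTC: 03:00–05:00, 05:30–06:45, 12:30–12:45.
Dana → UTC: 07:00–12:15, 13:15–14:45, 15:45–16:45.
Hassan ∩ Eitan: (none).
Hassan ∩ Eitan ∩ Uma: (none).
Hassan ∩ Eitan ∩ Uma ∩ Dana: (none).
Total common minutes: 0.

0 minutes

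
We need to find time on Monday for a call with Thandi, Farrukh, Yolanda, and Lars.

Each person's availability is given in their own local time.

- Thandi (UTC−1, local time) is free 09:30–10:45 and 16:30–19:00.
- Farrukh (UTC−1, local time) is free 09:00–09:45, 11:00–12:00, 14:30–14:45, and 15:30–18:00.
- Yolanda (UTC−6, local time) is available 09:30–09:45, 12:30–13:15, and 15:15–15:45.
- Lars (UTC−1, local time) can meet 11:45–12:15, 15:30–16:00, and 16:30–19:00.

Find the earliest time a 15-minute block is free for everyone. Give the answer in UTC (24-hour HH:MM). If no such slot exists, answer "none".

18:30

Thandi → UTC: 10:30–11:45, 17:30–20:00.
Farrukh → UTC: 10:00–10:45, 12:00–13:00, 15:30–15:45, 16:30–19:00.
Yolanda → UTC: 15:30–15:45, 18:30–19:15, 21:15–21:45.
Lars → UTC: 12:45–13:15, 16:30–17:00, 17:30–20:00.
Thandi ∩ Farrukh: 10:30–10:45, 17:30–19:00.
Thandi ∩ Farrukh ∩ Yolanda: 18:30–19:00.
Thandi ∩ Farrukh ∩ Yolanda ∩ Lars: 18:30–19:00.
Windows ≥ 15 min: 18:30–19:00.
Earliest such window starts at 18:30.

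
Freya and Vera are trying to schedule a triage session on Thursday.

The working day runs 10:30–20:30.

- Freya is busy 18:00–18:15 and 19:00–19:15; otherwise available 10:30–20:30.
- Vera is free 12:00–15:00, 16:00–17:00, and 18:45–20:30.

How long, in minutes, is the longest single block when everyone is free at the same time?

180 minutes

Freya free within 10:30–20:30: 10:30–18:00, 18:15–19:00, 19:15–20:30.
Freya ∩ Vera: 12:00–15:00, 16:00–17:00, 18:45–19:00, 19:15–20:30.
Common window lengths: 180, 60, 15, 75 min; longest is 180.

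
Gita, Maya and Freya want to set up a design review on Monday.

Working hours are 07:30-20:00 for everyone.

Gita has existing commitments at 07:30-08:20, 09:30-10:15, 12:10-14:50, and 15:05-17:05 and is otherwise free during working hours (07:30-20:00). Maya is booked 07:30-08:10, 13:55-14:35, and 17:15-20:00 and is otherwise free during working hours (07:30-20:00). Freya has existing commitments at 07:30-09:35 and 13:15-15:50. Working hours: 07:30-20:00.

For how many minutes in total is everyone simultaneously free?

125 minutes

Gita free within 07:30–20:00: 08:20–09:30, 10:15–12:10, 14:50–15:05, 17:05–20:00.
Maya free within 07:30–20:00: 08:10–13:55, 14:35–17:15.
Freya free within 07:30–20:00: 09:35–13:15, 15:50–20:00.
Gita ∩ Maya: 08:20–09:30, 10:15–12:10, 14:50–15:05, 17:05–17:15.
Gita ∩ Maya ∩ Freya: 10:15–12:10, 17:05–17:15.
Total common minutes: 115 + 10 = 125.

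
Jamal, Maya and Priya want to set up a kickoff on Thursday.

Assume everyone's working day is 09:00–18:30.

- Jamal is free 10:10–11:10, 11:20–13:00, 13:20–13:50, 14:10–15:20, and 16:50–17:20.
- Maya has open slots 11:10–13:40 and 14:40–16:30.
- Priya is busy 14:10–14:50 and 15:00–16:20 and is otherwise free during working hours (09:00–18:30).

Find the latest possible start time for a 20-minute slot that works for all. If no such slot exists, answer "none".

Priya free within 09:00–18:30: 09:00–14:10, 14:50–15:00, 16:20–18:30.
Jamal ∩ Maya: 11:20–13:00, 13:20–13:40, 14:40–15:20.
Jamal ∩ Maya ∩ Priya: 11:20–13:00, 13:20–13:40, 14:50–15:00.
Windows ≥ 20 min: 11:20–13:00, 13:20–13:40.
Latest start in the last window 13:20–13:40 is 13:40 − 20 min = 13:20.

13:20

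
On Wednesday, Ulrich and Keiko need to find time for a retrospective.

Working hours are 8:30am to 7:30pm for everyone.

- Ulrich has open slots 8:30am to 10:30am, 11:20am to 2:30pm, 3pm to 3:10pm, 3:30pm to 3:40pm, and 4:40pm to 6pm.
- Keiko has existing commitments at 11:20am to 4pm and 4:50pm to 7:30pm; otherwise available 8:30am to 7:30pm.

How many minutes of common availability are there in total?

Keiko free within 08:30–19:30: 08:30–11:20, 16:00–16:50.
Ulrich ∩ Keiko: 08:30–10:30, 16:40–16:50.
Total common minutes: 120 + 10 = 130.

130 minutes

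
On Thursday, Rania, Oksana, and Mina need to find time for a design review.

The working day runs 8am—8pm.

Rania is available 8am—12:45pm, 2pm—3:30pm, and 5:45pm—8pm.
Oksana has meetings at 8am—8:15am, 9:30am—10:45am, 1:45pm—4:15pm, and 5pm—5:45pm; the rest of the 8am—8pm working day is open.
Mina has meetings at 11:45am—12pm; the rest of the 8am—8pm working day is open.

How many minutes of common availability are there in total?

Oksana free within 08:00–20:00: 08:15–09:30, 10:45–13:45, 16:15–17:00, 17:45–20:00.
Mina free within 08:00–20:00: 08:00–11:45, 12:00–20:00.
Rania ∩ Oksana: 08:15–09:30, 10:45–12:45, 17:45–20:00.
Rania ∩ Oksana ∩ Mina: 08:15–09:30, 10:45–11:45, 12:00–12:45, 17:45–20:00.
Total common minutes: 75 + 60 + 45 + 135 = 315.

315 minutes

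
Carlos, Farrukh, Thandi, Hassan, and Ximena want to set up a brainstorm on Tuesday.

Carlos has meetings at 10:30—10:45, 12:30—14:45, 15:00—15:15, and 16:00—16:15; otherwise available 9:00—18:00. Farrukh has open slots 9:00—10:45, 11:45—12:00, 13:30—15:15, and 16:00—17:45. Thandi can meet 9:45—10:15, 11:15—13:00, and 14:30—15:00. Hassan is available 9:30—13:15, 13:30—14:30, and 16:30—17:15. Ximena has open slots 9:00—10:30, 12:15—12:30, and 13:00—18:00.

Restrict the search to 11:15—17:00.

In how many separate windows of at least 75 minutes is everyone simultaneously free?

Carlos free within 09:00–18:00: 09:00–10:30, 10:45–12:30, 14:45–15:00, 15:15–16:00, 16:15–18:00.
Carlos ∩ Farrukh: 09:00–10:30, 11:45–12:00, 14:45–15:00, 16:15–17:45.
Carlos ∩ Farrukh ∩ Thandi: 09:45–10:15, 11:45–12:00, 14:45–15:00.
Carlos ∩ Farrukh ∩ Thandi ∩ Hassan: 09:45–10:15, 11:45–12:00.
Carlos ∩ Farrukh ∩ Thandi ∩ Hassan ∩ Ximena: 09:45–10:15.
Restricted to 11:15–17:00: (none).
Windows ≥ 75 min: (none).
That's 0 windows.

0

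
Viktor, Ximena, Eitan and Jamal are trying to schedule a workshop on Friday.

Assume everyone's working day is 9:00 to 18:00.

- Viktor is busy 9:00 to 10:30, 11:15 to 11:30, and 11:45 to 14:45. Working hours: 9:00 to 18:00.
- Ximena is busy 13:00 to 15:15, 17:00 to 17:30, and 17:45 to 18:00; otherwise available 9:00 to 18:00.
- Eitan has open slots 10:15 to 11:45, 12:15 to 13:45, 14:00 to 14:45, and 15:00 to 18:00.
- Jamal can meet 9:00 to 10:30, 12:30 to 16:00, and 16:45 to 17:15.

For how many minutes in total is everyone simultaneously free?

Viktor free within 09:00–18:00: 10:30–11:15, 11:30–11:45, 14:45–18:00.
Ximena free within 09:00–18:00: 09:00–13:00, 15:15–17:00, 17:30–17:45.
Viktor ∩ Ximena: 10:30–11:15, 11:30–11:45, 15:15–17:00, 17:30–17:45.
Viktor ∩ Ximena ∩ Eitan: 10:30–11:15, 11:30–11:45, 15:15–17:00, 17:30–17:45.
Viktor ∩ Ximena ∩ Eitan ∩ Jamal: 15:15–16:00, 16:45–17:00.
Total common minutes: 45 + 15 = 60.

60 minutes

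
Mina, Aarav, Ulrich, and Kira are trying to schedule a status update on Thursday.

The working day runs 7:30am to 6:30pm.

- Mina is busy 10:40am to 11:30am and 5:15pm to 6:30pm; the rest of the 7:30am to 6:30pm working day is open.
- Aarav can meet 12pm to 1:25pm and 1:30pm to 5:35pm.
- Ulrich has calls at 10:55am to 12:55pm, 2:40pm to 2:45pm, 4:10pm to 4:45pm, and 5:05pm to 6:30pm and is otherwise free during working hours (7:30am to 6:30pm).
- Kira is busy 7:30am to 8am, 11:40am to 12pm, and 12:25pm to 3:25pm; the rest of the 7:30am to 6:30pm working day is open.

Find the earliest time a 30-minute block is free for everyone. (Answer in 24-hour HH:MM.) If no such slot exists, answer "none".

15:25

Mina free within 07:30–18:30: 07:30–10:40, 11:30–17:15.
Ulrich free within 07:30–18:30: 07:30–10:55, 12:55–14:40, 14:45–16:10, 16:45–17:05.
Kira free within 07:30–18:30: 08:00–11:40, 12:00–12:25, 15:25–18:30.
Mina ∩ Aarav: 12:00–13:25, 13:30–17:15.
Mina ∩ Aarav ∩ Ulrich: 12:55–13:25, 13:30–14:40, 14:45–16:10, 16:45–17:05.
Mina ∩ Aarav ∩ Ulrich ∩ Kira: 15:25–16:10, 16:45–17:05.
Windows ≥ 30 min: 15:25–16:10.
Earliest such window starts at 15:25.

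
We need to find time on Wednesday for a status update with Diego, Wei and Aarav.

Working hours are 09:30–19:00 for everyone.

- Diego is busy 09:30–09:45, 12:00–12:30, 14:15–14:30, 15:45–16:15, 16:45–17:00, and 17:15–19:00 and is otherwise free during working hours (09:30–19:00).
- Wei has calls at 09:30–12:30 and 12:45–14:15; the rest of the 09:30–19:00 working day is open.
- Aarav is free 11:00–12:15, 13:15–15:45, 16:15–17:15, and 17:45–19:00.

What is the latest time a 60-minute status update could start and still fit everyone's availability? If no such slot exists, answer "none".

14:45

Diego free within 09:30–19:00: 09:45–12:00, 12:30–14:15, 14:30–15:45, 16:15–16:45, 17:00–17:15.
Wei free within 09:30–19:00: 12:30–12:45, 14:15–19:00.
Diego ∩ Wei: 12:30–12:45, 14:30–15:45, 16:15–16:45, 17:00–17:15.
Diego ∩ Wei ∩ Aarav: 14:30–15:45, 16:15–16:45, 17:00–17:15.
Windows ≥ 60 min: 14:30–15:45.
Latest start in the last window 14:30–15:45 is 15:45 − 60 min = 14:45.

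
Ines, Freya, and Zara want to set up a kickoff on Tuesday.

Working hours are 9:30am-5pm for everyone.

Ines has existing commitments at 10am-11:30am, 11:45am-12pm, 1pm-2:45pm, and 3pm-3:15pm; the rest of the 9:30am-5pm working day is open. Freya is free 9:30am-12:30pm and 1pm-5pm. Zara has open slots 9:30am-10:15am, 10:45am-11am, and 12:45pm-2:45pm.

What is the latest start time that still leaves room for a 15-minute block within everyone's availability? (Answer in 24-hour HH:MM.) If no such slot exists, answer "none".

Ines free within 09:30–17:00: 09:30–10:00, 11:30–11:45, 12:00–13:00, 14:45–15:00, 15:15–17:00.
Ines ∩ Freya: 09:30–10:00, 11:30–11:45, 12:00–12:30, 14:45–15:00, 15:15–17:00.
Ines ∩ Freya ∩ Zara: 09:30–10:00.
Windows ≥ 15 min: 09:30–10:00.
Latest start in the last window 09:30–10:00 is 10:00 − 15 min = 09:45.

09:45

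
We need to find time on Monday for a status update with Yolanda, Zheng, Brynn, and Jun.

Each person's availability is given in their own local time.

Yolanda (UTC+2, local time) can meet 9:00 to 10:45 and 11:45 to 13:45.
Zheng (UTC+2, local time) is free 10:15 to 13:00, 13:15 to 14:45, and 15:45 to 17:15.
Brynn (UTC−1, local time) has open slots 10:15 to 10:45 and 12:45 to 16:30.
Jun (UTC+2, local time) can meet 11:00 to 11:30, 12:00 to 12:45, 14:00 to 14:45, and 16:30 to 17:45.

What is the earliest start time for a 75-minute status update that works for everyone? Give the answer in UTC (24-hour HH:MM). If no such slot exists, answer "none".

none

Yolanda → UTC: 07:00–08:45, 09:45–11:45.
Zheng → UTC: 08:15–11:00, 11:15–12:45, 13:45–15:15.
Brynn → UTC: 11:15–11:45, 13:45–17:30.
Jun → UTC: 09:00–09:30, 10:00–10:45, 12:00–12:45, 14:30–15:45.
Yolanda ∩ Zheng: 08:15–08:45, 09:45–11:00, 11:15–11:45.
Yolanda ∩ Zheng ∩ Brynn: 11:15–11:45.
Yolanda ∩ Zheng ∩ Brynn ∩ Jun: (none).
Windows ≥ 75 min: (none).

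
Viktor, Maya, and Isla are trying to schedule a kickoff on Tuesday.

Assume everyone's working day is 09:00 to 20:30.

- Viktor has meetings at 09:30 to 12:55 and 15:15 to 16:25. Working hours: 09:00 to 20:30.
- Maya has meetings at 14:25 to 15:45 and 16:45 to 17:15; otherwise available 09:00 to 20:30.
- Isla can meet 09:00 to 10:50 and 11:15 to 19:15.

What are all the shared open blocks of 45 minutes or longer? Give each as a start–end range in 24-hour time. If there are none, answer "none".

12:55–14:25, 17:15–19:15

Viktor free within 09:00–20:30: 09:00–09:30, 12:55–15:15, 16:25–20:30.
Maya free within 09:00–20:30: 09:00–14:25, 15:45–16:45, 17:15–20:30.
Viktor ∩ Maya: 09:00–09:30, 12:55–14:25, 16:25–16:45, 17:15–20:30.
Viktor ∩ Maya ∩ Isla: 09:00–09:30, 12:55–14:25, 16:25–16:45, 17:15–19:15.
Windows ≥ 45 min: 12:55–14:25, 17:15–19:15.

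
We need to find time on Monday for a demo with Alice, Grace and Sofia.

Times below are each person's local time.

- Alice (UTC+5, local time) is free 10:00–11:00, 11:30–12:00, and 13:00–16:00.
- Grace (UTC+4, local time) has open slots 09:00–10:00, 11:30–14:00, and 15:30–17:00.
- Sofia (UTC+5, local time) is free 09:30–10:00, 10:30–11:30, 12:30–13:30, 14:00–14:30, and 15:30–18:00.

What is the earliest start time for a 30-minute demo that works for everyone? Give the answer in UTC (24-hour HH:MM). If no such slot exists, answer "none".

Alice → UTC: 05:00–06:00, 06:30–07:00, 08:00–11:00.
Grace → UTC: 05:00–06:00, 07:30–10:00, 11:30–13:00.
Sofia → UTC: 04:30–05:00, 05:30–06:30, 07:30–08:30, 09:00–09:30, 10:30–13:00.
Alice ∩ Grace: 05:00–06:00, 08:00–10:00.
Alice ∩ Grace ∩ Sofia: 05:30–06:00, 08:00–08:30, 09:00–09:30.
Windows ≥ 30 min: 05:30–06:00, 08:00–08:30, 09:00–09:30.
Earliest such window starts at 05:30.

05:30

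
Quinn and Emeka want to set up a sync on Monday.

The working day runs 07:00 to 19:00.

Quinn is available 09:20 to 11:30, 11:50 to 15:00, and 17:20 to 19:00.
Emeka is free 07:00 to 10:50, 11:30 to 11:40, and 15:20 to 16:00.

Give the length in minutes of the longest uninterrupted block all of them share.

Quinn ∩ Emeka: 09:20–10:50.
Single common window of 90 minutes.

90 minutes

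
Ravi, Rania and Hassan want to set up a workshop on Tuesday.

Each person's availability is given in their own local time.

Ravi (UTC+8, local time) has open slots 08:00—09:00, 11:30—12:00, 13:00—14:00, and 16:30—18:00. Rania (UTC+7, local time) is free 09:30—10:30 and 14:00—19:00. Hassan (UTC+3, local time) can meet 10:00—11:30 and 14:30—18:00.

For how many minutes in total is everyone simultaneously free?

Ravi → UTC: 00:00–01:00, 03:30–04:00, 05:00–06:00, 08:30–10:00.
Rania → UTC: 02:30–03:30, 07:00–12:00.
Hassan → UTC: 07:00–08:30, 11:30–15:00.
Ravi ∩ Rania: 08:30–10:00.
Ravi ∩ Rania ∩ Hassan: (none).
Total common minutes: 0.

0 minutes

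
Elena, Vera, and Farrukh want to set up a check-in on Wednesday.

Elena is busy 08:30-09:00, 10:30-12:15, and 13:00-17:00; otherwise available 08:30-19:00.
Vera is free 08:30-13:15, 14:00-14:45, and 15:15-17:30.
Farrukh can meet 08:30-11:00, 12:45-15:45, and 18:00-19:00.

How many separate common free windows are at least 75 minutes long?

Elena free within 08:30–19:00: 09:00–10:30, 12:15–13:00, 17:00–19:00.
Elena ∩ Vera: 09:00–10:30, 12:15–13:00, 17:00–17:30.
Elena ∩ Vera ∩ Farrukh: 09:00–10:30, 12:45–13:00.
Windows ≥ 75 min: 09:00–10:30.
That's 1 window.

1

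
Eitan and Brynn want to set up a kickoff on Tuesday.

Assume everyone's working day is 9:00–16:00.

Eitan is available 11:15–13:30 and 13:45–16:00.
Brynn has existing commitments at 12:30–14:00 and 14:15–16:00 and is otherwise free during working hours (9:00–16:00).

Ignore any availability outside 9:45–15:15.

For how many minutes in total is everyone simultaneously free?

Brynn free within 09:00–16:00: 09:00–12:30, 14:00–14:15.
Eitan ∩ Brynn: 11:15–12:30, 14:00–14:15.
Restricted to 09:45–15:15: 11:15–12:30, 14:00–14:15.
Total common minutes: 75 + 15 = 90.

90 minutes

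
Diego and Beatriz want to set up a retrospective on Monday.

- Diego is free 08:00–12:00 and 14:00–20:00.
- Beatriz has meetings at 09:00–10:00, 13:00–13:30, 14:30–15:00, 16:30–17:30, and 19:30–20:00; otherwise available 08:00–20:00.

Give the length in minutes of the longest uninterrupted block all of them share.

120 minutes

Beatriz free within 08:00–20:00: 08:00–09:00, 10:00–13:00, 13:30–14:30, 15:00–16:30, 17:30–19:30.
Diego ∩ Beatriz: 08:00–09:00, 10:00–12:00, 14:00–14:30, 15:00–16:30, 17:30–19:30.
Common window lengths: 60, 120, 30, 90, 120 min; longest is 120.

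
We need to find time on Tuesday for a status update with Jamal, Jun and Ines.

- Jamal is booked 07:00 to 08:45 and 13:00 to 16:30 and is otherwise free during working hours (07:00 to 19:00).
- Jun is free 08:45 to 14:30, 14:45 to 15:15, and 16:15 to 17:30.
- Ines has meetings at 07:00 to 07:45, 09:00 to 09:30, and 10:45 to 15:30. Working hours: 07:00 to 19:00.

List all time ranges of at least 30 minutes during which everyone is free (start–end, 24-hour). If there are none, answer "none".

Jamal free within 07:00–19:00: 08:45–13:00, 16:30–19:00.
Ines free within 07:00–19:00: 07:45–09:00, 09:30–10:45, 15:30–19:00.
Jamal ∩ Jun: 08:45–13:00, 16:30–17:30.
Jamal ∩ Jun ∩ Ines: 08:45–09:00, 09:30–10:45, 16:30–17:30.
Windows ≥ 30 min: 09:30–10:45, 16:30–17:30.

09:30–10:45, 16:30–17:30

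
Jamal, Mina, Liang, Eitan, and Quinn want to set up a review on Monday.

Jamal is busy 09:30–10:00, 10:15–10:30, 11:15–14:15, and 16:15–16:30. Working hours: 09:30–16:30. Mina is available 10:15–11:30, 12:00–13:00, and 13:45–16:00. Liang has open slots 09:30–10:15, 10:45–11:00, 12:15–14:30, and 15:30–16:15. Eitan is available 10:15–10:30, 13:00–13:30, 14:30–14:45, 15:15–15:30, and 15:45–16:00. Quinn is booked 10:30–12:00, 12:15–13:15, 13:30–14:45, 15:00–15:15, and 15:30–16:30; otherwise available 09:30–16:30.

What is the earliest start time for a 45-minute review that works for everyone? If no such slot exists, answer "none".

Jamal free within 09:30–16:30: 10:00–10:15, 10:30–11:15, 14:15–16:15.
Quinn free within 09:30–16:30: 09:30–10:30, 12:00–12:15, 13:15–13:30, 14:45–15:00, 15:15–15:30.
Jamal ∩ Mina: 10:30–11:15, 14:15–16:00.
Jamal ∩ Mina ∩ Liang: 10:45–11:00, 14:15–14:30, 15:30–16:00.
Jamal ∩ Mina ∩ Liang ∩ Eitan: 15:45–16:00.
Jamal ∩ Mina ∩ Liang ∩ Eitan ∩ Quinn: (none).
Windows ≥ 45 min: (none).

none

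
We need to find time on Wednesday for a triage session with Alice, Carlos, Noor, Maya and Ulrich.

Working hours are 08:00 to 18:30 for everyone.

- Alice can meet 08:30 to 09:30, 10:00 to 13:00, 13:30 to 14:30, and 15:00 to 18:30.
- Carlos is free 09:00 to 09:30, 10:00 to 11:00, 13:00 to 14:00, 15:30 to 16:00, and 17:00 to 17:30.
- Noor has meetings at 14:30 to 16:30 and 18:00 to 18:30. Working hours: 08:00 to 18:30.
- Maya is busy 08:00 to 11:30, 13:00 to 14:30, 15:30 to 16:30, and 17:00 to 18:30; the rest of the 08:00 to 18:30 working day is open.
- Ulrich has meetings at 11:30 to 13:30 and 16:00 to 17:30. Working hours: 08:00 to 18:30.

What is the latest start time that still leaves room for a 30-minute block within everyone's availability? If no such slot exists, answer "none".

none

Noor free within 08:00–18:30: 08:00–14:30, 16:30–18:00.
Maya free within 08:00–18:30: 11:30–13:00, 14:30–15:30, 16:30–17:00.
Ulrich free within 08:00–18:30: 08:00–11:30, 13:30–16:00, 17:30–18:30.
Alice ∩ Carlos: 09:00–09:30, 10:00–11:00, 13:30–14:00, 15:30–16:00, 17:00–17:30.
Alice ∩ Carlos ∩ Noor: 09:00–09:30, 10:00–11:00, 13:30–14:00, 17:00–17:30.
Alice ∩ Carlos ∩ Noor ∩ Maya: (none).
Alice ∩ Carlos ∩ Noor ∩ Maya ∩ Ulrich: (none).
Windows ≥ 30 min: (none).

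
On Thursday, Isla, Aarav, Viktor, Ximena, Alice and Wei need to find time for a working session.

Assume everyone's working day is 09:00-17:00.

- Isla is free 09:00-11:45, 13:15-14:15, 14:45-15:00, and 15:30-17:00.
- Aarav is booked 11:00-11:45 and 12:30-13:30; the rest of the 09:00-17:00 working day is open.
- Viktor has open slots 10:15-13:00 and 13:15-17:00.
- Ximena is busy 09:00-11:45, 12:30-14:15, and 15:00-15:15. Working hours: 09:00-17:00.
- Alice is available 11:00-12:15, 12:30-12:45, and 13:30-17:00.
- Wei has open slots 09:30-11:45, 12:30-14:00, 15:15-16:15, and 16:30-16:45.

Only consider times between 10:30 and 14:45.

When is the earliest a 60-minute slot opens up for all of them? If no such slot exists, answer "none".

none

Aarav free within 09:00–17:00: 09:00–11:00, 11:45–12:30, 13:30–17:00.
Ximena free within 09:00–17:00: 11:45–12:30, 14:15–15:00, 15:15–17:00.
Isla ∩ Aarav: 09:00–11:00, 13:30–14:15, 14:45–15:00, 15:30–17:00.
Isla ∩ Aarav ∩ Viktor: 10:15–11:00, 13:30–14:15, 14:45–15:00, 15:30–17:00.
Isla ∩ Aarav ∩ Viktor ∩ Ximena: 14:45–15:00, 15:30–17:00.
Isla ∩ Aarav ∩ Viktor ∩ Ximena ∩ Alice: 14:45–15:00, 15:30–17:00.
Isla ∩ Aarav ∩ Viktor ∩ Ximena ∩ Alice ∩ Wei: 15:30–16:15, 16:30–16:45.
Restricted to 10:30–14:45: (none).
Windows ≥ 60 min: (none).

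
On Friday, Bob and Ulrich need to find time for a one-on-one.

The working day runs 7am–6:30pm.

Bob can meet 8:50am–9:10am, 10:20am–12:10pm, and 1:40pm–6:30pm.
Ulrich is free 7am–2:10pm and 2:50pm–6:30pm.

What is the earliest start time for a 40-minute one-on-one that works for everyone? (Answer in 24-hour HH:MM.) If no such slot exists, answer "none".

10:20

Bob ∩ Ulrich: 08:50–09:10, 10:20–12:10, 13:40–14:10, 14:50–18:30.
Windows ≥ 40 min: 10:20–12:10, 14:50–18:30.
Earliest such window starts at 10:20.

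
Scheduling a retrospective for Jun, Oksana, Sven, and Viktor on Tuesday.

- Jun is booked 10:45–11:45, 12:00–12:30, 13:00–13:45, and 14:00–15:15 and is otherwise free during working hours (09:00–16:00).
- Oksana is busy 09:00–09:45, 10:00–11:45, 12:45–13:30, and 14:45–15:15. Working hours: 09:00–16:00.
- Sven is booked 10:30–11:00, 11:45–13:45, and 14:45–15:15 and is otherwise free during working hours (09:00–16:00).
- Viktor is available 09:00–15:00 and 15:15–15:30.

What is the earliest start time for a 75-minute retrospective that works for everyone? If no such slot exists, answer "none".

none

Jun free within 09:00–16:00: 09:00–10:45, 11:45–12:00, 12:30–13:00, 13:45–14:00, 15:15–16:00.
Oksana free within 09:00–16:00: 09:45–10:00, 11:45–12:45, 13:30–14:45, 15:15–16:00.
Sven free within 09:00–16:00: 09:00–10:30, 11:00–11:45, 13:45–14:45, 15:15–16:00.
Jun ∩ Oksana: 09:45–10:00, 11:45–12:00, 12:30–12:45, 13:45–14:00, 15:15–16:00.
Jun ∩ Oksana ∩ Sven: 09:45–10:00, 13:45–14:00, 15:15–16:00.
Jun ∩ Oksana ∩ Sven ∩ Viktor: 09:45–10:00, 13:45–14:00, 15:15–15:30.
Windows ≥ 75 min: (none).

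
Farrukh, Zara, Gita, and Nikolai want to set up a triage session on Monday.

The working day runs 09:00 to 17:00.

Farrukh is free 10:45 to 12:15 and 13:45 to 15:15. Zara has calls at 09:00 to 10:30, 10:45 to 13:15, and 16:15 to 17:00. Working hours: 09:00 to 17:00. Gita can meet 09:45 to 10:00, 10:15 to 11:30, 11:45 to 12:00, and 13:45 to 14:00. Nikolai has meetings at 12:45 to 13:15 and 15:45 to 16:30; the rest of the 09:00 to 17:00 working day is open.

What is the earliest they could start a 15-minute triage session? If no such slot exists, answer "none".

Zara free within 09:00–17:00: 10:30–10:45, 13:15–16:15.
Nikolai free within 09:00–17:00: 09:00–12:45, 13:15–15:45, 16:30–17:00.
Farrukh ∩ Zara: 13:45–15:15.
Farrukh ∩ Zara ∩ Gita: 13:45–14:00.
Farrukh ∩ Zara ∩ Gita ∩ Nikolai: 13:45–14:00.
Windows ≥ 15 min: 13:45–14:00.
Earliest such window starts at 13:45.

13:45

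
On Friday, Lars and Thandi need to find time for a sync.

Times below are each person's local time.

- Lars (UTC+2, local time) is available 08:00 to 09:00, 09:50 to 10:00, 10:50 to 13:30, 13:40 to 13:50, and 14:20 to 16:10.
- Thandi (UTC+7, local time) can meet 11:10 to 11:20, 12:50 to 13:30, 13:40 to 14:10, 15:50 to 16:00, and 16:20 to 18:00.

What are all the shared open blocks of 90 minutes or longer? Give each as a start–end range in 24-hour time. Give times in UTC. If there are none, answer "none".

09:20–11:00

Lars → UTC: 06:00–07:00, 07:50–08:00, 08:50–11:30, 11:40–11:50, 12:20–14:10.
Thandi → UTC: 04:10–04:20, 05:50–06:30, 06:40–07:10, 08:50–09:00, 09:20–11:00.
Lars ∩ Thandi: 06:00–06:30, 06:40–07:00, 08:50–09:00, 09:20–11:00.
Windows ≥ 90 min: 09:20–11:00.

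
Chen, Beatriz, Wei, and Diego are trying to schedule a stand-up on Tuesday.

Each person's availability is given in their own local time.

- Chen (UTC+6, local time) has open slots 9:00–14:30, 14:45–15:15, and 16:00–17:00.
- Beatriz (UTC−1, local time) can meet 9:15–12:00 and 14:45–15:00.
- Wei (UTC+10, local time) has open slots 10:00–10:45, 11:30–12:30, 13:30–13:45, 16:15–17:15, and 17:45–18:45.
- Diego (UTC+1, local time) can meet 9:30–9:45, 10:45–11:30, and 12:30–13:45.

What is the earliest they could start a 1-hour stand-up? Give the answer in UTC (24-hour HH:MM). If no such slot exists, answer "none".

Chen → UTC: 03:00–08:30, 08:45–09:15, 10:00–11:00.
Beatriz → UTC: 10:15–13:00, 15:45–16:00.
Wei → UTC: 00:00–00:45, 01:30–02:30, 03:30–03:45, 06:15–07:15, 07:45–08:45.
Diego → UTC: 08:30–08:45, 09:45–10:30, 11:30–12:45.
Chen ∩ Beatriz: 10:15–11:00.
Chen ∩ Beatriz ∩ Wei: (none).
Chen ∩ Beatriz ∩ Wei ∩ Diego: (none).
Windows ≥ 60 min: (none).

none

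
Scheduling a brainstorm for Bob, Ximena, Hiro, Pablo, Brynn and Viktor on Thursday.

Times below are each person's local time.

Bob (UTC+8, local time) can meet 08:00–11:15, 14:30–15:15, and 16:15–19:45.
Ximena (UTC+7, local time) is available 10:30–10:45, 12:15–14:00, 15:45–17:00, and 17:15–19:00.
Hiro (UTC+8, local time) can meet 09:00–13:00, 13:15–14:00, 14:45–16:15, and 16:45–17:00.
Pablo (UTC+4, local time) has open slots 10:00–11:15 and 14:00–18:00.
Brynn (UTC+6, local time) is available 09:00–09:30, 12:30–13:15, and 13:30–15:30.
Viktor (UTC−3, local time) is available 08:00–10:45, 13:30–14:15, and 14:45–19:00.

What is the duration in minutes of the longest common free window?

Bob → UTC: 00:00–03:15, 06:30–07:15, 08:15–11:45.
Ximena → UTC: 03:30–03:45, 05:15–07:00, 08:45–10:00, 10:15–12:00.
Hiro → UTC: 01:00–05:00, 05:15–06:00, 06:45–08:15, 08:45–09:00.
Pablo → UTC: 06:00–07:15, 10:00–14:00.
Brynn → UTC: 03:00–03:30, 06:30–07:15, 07:30–09:30.
Viktor → UTC: 11:00–13:45, 16:30–17:15, 17:45–22:00.
Bob ∩ Ximena: 06:30–07:00, 08:45–10:00, 10:15–11:45.
Bob ∩ Ximena ∩ Hiro: 06:45–07:00, 08:45–09:00.
Bob ∩ Ximena ∩ Hiro ∩ Pablo: 06:45–07:00.
Bob ∩ Ximena ∩ Hiro ∩ Pablo ∩ Brynn: 06:45–07:00.
Bob ∩ Ximena ∩ Hiro ∩ Pablo ∩ Brynn ∩ Viktor: (none).
No common window.

0 minutes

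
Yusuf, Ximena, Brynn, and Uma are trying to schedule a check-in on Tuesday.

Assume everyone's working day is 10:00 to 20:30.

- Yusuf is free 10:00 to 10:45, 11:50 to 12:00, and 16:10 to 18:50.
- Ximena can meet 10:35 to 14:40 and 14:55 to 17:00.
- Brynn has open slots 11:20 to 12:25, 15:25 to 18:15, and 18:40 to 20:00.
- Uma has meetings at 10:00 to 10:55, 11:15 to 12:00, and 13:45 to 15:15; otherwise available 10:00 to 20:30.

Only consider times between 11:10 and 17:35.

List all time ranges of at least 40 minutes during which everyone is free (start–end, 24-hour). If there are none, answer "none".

Uma free within 10:00–20:30: 10:55–11:15, 12:00–13:45, 15:15–20:30.
Yusuf ∩ Ximena: 10:35–10:45, 11:50–12:00, 16:10–17:00.
Yusuf ∩ Ximena ∩ Brynn: 11:50–12:00, 16:10–17:00.
Yusuf ∩ Ximena ∩ Brynn ∩ Uma: 16:10–17:00.
Restricted to 11:10–17:35: 16:10–17:00.
Windows ≥ 40 min: 16:10–17:00.

16:10–17:00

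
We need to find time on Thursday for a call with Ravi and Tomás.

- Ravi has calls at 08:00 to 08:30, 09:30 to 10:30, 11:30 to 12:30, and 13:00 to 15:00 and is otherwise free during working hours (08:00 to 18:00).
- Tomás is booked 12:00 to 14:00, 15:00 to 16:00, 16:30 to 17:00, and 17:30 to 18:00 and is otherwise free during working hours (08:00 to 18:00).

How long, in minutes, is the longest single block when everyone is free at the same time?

Ravi free within 08:00–18:00: 08:30–09:30, 10:30–11:30, 12:30–13:00, 15:00–18:00.
Tomás free within 08:00–18:00: 08:00–12:00, 14:00–15:00, 16:00–16:30, 17:00–17:30.
Ravi ∩ Tomás: 08:30–09:30, 10:30–11:30, 16:00–16:30, 17:00–17:30.
Common window lengths: 60, 60, 30, 30 min; longest is 60.

60 minutes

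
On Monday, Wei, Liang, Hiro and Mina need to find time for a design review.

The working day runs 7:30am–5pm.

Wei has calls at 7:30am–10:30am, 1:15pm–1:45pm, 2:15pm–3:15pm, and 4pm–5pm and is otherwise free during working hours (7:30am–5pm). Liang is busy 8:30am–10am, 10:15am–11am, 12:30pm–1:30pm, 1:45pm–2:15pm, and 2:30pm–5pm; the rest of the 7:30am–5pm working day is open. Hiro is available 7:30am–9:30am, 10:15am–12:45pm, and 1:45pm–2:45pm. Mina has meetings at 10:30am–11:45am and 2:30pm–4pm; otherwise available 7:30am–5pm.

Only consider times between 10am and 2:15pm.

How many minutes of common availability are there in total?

Wei free within 07:30–17:00: 10:30–13:15, 13:45–14:15, 15:15–16:00.
Liang free within 07:30–17:00: 07:30–08:30, 10:00–10:15, 11:00–12:30, 13:30–13:45, 14:15–14:30.
Mina free within 07:30–17:00: 07:30–10:30, 11:45–14:30, 16:00–17:00.
Wei ∩ Liang: 11:00–12:30.
Wei ∩ Liang ∩ Hiro: 11:00–12:30.
Wei ∩ Liang ∩ Hiro ∩ Mina: 11:45–12:30.
Restricted to 10:00–14:15: 11:45–12:30.
Total common minutes: 45.

45 minutes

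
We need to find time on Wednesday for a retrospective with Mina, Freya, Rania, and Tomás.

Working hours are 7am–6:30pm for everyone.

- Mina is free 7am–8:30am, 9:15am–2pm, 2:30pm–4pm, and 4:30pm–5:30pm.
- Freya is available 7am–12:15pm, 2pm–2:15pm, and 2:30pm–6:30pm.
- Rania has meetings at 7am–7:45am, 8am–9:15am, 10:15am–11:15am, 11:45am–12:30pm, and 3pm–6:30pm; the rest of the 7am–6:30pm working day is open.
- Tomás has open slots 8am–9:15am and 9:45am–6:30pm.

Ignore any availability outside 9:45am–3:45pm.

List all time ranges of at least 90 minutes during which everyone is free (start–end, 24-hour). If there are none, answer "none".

none

Rania free within 07:00–18:30: 07:45–08:00, 09:15–10:15, 11:15–11:45, 12:30–15:00.
Mina ∩ Freya: 07:00–08:30, 09:15–12:15, 14:30–16:00, 16:30–17:30.
Mina ∩ Freya ∩ Rania: 07:45–08:00, 09:15–10:15, 11:15–11:45, 14:30–15:00.
Mina ∩ Freya ∩ Rania ∩ Tomás: 09:45–10:15, 11:15–11:45, 14:30–15:00.
Restricted to 09:45–15:45: 09:45–10:15, 11:15–11:45, 14:30–15:00.
Windows ≥ 90 min: (none).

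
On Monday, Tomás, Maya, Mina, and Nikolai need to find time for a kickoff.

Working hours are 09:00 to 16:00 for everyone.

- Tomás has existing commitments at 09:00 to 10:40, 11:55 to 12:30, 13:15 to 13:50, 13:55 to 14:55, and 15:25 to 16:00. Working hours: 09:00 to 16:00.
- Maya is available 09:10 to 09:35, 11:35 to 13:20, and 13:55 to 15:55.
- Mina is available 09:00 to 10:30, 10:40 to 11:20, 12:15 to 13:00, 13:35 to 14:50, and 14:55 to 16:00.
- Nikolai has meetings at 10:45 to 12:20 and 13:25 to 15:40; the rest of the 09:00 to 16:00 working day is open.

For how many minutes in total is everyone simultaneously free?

30 minutes

Tomás free within 09:00–16:00: 10:40–11:55, 12:30–13:15, 13:50–13:55, 14:55–15:25.
Nikolai free within 09:00–16:00: 09:00–10:45, 12:20–13:25, 15:40–16:00.
Tomás ∩ Maya: 11:35–11:55, 12:30–13:15, 14:55–15:25.
Tomás ∩ Maya ∩ Mina: 12:30–13:00, 14:55–15:25.
Tomás ∩ Maya ∩ Mina ∩ Nikolai: 12:30–13:00.
Total common minutes: 30.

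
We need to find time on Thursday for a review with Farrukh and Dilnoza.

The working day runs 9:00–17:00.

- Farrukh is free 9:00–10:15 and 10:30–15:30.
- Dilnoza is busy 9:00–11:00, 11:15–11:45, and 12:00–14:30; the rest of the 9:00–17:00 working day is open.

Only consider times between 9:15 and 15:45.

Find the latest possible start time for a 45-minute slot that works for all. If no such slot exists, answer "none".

Dilnoza free within 09:00–17:00: 11:00–11:15, 11:45–12:00, 14:30–17:00.
Farrukh ∩ Dilnoza: 11:00–11:15, 11:45–12:00, 14:30–15:30.
Restricted to 09:15–15:45: 11:00–11:15, 11:45–12:00, 14:30–15:30.
Windows ≥ 45 min: 14:30–15:30.
Latest start in the last window 14:30–15:30 is 15:30 − 45 min = 14:45.

14:45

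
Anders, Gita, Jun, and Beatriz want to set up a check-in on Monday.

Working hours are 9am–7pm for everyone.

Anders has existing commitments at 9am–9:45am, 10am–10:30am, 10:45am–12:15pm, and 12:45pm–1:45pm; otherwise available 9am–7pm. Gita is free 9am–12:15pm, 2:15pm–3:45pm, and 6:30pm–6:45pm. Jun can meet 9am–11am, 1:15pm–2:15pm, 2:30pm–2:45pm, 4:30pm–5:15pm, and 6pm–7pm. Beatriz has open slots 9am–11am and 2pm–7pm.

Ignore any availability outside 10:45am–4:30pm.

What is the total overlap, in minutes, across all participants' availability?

Anders free within 09:00–19:00: 09:45–10:00, 10:30–10:45, 12:15–12:45, 13:45–19:00.
Anders ∩ Gita: 09:45–10:00, 10:30–10:45, 14:15–15:45, 18:30–18:45.
Anders ∩ Gita ∩ Jun: 09:45–10:00, 10:30–10:45, 14:30–14:45, 18:30–18:45.
Anders ∩ Gita ∩ Jun ∩ Beatriz: 09:45–10:00, 10:30–10:45, 14:30–14:45, 18:30–18:45.
Restricted to 10:45–16:30: 14:30–14:45.
Total common minutes: 15.

15 minutes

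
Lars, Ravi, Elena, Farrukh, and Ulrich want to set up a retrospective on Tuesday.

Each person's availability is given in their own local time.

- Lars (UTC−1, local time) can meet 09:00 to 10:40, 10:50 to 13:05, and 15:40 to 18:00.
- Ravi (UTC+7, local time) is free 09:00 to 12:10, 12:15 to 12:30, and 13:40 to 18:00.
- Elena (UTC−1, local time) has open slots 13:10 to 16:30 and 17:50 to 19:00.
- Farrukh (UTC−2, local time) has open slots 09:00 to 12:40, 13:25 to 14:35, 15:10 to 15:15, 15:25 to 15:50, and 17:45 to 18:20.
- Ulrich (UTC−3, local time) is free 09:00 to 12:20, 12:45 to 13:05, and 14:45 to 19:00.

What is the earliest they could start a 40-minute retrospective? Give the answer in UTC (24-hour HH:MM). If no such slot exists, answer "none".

none

Lars → UTC: 10:00–11:40, 11:50–14:05, 16:40–19:00.
Ravi → UTC: 02:00–05:10, 05:15–05:30, 06:40–11:00.
Elena → UTC: 14:10–17:30, 18:50–20:00.
Farrukh → UTC: 11:00–14:40, 15:25–16:35, 17:10–17:15, 17:25–17:50, 19:45–20:20.
Ulrich → UTC: 12:00–15:20, 15:45–16:05, 17:45–22:00.
Lars ∩ Ravi: 10:00–11:00.
Lars ∩ Ravi ∩ Elena: (none).
Lars ∩ Ravi ∩ Elena ∩ Farrukh: (none).
Lars ∩ Ravi ∩ Elena ∩ Farrukh ∩ Ulrich: (none).
Windows ≥ 40 min: (none).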